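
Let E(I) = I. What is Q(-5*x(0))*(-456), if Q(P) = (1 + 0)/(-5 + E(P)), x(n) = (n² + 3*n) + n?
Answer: 456/5 ≈ 91.200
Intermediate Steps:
x(n) = n² + 4*n
Q(P) = 1/(-5 + P) (Q(P) = (1 + 0)/(-5 + P) = 1/(-5 + P))
Q(-5*x(0))*(-456) = -456/(-5 - 0*(4 + 0)) = -456/(-5 - 0*4) = -456/(-5 - 5*0) = -456/(-5 + 0) = -456/(-5) = -⅕*(-456) = 456/5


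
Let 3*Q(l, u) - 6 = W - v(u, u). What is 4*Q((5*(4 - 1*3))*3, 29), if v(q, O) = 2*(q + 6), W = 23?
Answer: -164/3 ≈ -54.667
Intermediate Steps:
v(q, O) = 12 + 2*q (v(q, O) = 2*(6 + q) = 12 + 2*q)
Q(l, u) = 17/3 - 2*u/3 (Q(l, u) = 2 + (23 - (12 + 2*u))/3 = 2 + (23 + (-12 - 2*u))/3 = 2 + (11 - 2*u)/3 = 2 + (11/3 - 2*u/3) = 17/3 - 2*u/3)
4*Q((5*(4 - 1*3))*3, 29) = 4*(17/3 - 2/3*29) = 4*(17/3 - 58/3) = 4*(-41/3) = -164/3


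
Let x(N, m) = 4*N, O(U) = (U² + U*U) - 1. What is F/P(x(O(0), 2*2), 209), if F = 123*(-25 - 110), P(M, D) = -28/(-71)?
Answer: -1178955/28 ≈ -42106.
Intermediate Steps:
O(U) = -1 + 2*U² (O(U) = (U² + U²) - 1 = 2*U² - 1 = -1 + 2*U²)
P(M, D) = 28/71 (P(M, D) = -28*(-1/71) = 28/71)
F = -16605 (F = 123*(-135) = -16605)
F/P(x(O(0), 2*2), 209) = -16605/28/71 = -16605*71/28 = -1178955/28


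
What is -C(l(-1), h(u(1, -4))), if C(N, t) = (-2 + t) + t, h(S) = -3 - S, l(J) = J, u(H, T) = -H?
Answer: 6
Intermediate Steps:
C(N, t) = -2 + 2*t
-C(l(-1), h(u(1, -4))) = -(-2 + 2*(-3 - (-1))) = -(-2 + 2*(-3 - 1*(-1))) = -(-2 + 2*(-3 + 1)) = -(-2 + 2*(-2)) = -(-2 - 4) = -1*(-6) = 6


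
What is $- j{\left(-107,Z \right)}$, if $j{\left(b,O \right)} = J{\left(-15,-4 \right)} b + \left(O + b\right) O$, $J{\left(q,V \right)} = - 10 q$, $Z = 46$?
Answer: $18856$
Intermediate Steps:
$j{\left(b,O \right)} = 150 b + O \left(O + b\right)$ ($j{\left(b,O \right)} = \left(-10\right) \left(-15\right) b + \left(O + b\right) O = 150 b + O \left(O + b\right)$)
$- j{\left(-107,Z \right)} = - (46^{2} + 150 \left(-107\right) + 46 \left(-107\right)) = - (2116 - 16050 - 4922) = \left(-1\right) \left(-18856\right) = 18856$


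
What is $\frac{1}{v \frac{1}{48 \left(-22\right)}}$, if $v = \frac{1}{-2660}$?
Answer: $2808960$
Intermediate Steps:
$v = - \frac{1}{2660} \approx -0.00037594$
$\frac{1}{v \frac{1}{48 \left(-22\right)}} = \frac{1}{\left(- \frac{1}{2660}\right) \frac{1}{48 \left(-22\right)}} = \frac{1}{\left(- \frac{1}{2660}\right) \frac{1}{-1056}} = \frac{1}{\left(- \frac{1}{2660}\right) \left(- \frac{1}{1056}\right)} = \frac{1}{\frac{1}{2808960}} = 2808960$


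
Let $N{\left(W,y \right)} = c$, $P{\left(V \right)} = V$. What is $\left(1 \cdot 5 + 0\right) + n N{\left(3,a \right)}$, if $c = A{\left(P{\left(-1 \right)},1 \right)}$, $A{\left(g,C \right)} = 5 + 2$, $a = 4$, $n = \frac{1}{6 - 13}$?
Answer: $4$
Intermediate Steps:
$n = - \frac{1}{7}$ ($n = \frac{1}{-7} = - \frac{1}{7} \approx -0.14286$)
$A{\left(g,C \right)} = 7$
$c = 7$
$N{\left(W,y \right)} = 7$
$\left(1 \cdot 5 + 0\right) + n N{\left(3,a \right)} = \left(1 \cdot 5 + 0\right) - 1 = \left(5 + 0\right) - 1 = 5 - 1 = 4$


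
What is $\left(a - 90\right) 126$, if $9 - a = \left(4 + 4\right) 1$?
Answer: $-11214$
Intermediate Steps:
$a = 1$ ($a = 9 - \left(4 + 4\right) 1 = 9 - 8 \cdot 1 = 9 - 8 = 1$)
$\left(a - 90\right) 126 = \left(1 - 90\right) 126 = \left(-89\right) 126 = -11214$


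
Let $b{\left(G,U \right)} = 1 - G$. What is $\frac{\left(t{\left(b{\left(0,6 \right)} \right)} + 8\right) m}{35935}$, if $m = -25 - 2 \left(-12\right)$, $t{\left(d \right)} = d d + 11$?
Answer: $- \frac{4}{7187} \approx -0.00055656$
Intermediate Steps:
$t{\left(d \right)} = 11 + d^{2}$ ($t{\left(d \right)} = d^{2} + 11 = 11 + d^{2}$)
$m = -1$ ($m = -25 - -24 = -25 + 24 = -1$)
$\frac{\left(t{\left(b{\left(0,6 \right)} \right)} + 8\right) m}{35935} = \frac{\left(\left(11 + \left(1 - 0\right)^{2}\right) + 8\right) \left(-1\right)}{35935} = \left(\left(11 + \left(1 + 0\right)^{2}\right) + 8\right) \left(-1\right) \frac{1}{35935} = \left(\left(11 + 1^{2}\right) + 8\right) \left(-1\right) \frac{1}{35935} = \left(\left(11 + 1\right) + 8\right) \left(-1\right) \frac{1}{35935} = \left(12 + 8\right) \left(-1\right) \frac{1}{35935} = 20 \left(-1\right) \frac{1}{35935} = \left(-20\right) \frac{1}{35935} = - \frac{4}{7187}$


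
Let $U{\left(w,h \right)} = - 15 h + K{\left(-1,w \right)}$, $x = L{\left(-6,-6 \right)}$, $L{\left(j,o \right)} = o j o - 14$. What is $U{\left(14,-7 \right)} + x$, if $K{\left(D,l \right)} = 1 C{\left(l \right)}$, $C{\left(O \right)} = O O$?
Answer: $71$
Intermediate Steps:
$C{\left(O \right)} = O^{2}$
$L{\left(j,o \right)} = -14 + j o^{2}$ ($L{\left(j,o \right)} = j o o - 14 = j o^{2} - 14 = -14 + j o^{2}$)
$K{\left(D,l \right)} = l^{2}$ ($K{\left(D,l \right)} = 1 l^{2} = l^{2}$)
$x = -230$ ($x = -14 - 6 \left(-6\right)^{2} = -14 - 216 = -230$)
$U{\left(w,h \right)} = w^{2} - 15 h$ ($U{\left(w,h \right)} = - 15 h + w^{2} = w^{2} - 15 h$)
$U{\left(14,-7 \right)} + x = \left(14^{2} - -105\right) - 230 = \left(196 + 105\right) - 230 = 301 - 230 = 71$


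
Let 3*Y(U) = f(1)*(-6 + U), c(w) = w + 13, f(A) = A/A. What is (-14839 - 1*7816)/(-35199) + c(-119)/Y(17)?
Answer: -10944077/387189 ≈ -28.265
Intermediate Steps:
f(A) = 1
c(w) = 13 + w
Y(U) = -2 + U/3 (Y(U) = (1*(-6 + U))/3 = (-6 + U)/3 = -2 + U/3)
(-14839 - 1*7816)/(-35199) + c(-119)/Y(17) = (-14839 - 1*7816)/(-35199) + (13 - 119)/(-2 + (⅓)*17) = (-14839 - 7816)*(-1/35199) - 106/(-2 + 17/3) = -22655*(-1/35199) - 106/11/3 = 22655/35199 - 106*3/11 = 22655/35199 - 318/11 = -10944077/387189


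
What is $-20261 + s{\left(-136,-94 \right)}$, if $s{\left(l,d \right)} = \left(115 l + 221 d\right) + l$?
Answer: $-56811$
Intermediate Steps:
$s{\left(l,d \right)} = 116 l + 221 d$
$-20261 + s{\left(-136,-94 \right)} = -20261 + \left(116 \left(-136\right) + 221 \left(-94\right)\right) = -20261 - 36550 = -56811$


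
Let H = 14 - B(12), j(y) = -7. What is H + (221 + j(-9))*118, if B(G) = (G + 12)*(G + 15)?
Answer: 24618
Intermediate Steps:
B(G) = (12 + G)*(15 + G)
H = -634 (H = 14 - (180 + 12**2 + 27*12) = 14 - (180 + 144 + 324) = 14 - 1*648 = 14 - 648 = -634)
H + (221 + j(-9))*118 = -634 + (221 - 7)*118 = -634 + 214*118 = -634 + 25252 = 24618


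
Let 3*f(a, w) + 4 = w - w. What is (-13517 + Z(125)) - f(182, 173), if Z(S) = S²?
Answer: 6328/3 ≈ 2109.3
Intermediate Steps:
f(a, w) = -4/3 (f(a, w) = -4/3 + (w - w)/3 = -4/3 + (⅓)*0 = -4/3 + 0 = -4/3)
(-13517 + Z(125)) - f(182, 173) = (-13517 + 125²) - 1*(-4/3) = (-13517 + 15625) + 4/3 = 2108 + 4/3 = 6328/3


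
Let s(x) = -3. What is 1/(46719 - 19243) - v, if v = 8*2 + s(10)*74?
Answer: 5660057/27476 ≈ 206.00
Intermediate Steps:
v = -206 (v = 8*2 - 3*74 = 16 - 222 = -206)
1/(46719 - 19243) - v = 1/(46719 - 19243) - 1*(-206) = 1/27476 + 206 = 5660057/27476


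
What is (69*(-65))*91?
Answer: -408135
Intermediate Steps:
(69*(-65))*91 = -4485*91 = -408135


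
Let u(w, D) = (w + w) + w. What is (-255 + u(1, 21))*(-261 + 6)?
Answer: 64260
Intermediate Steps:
u(w, D) = 3*w (u(w, D) = 2*w + w = 3*w)
(-255 + u(1, 21))*(-261 + 6) = (-255 + 3*1)*(-261 + 6) = (-255 + 3)*(-255) = -252*(-255) = 64260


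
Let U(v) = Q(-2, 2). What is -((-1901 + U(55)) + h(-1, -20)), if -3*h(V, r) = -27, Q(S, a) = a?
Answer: 1890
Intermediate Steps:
U(v) = 2
h(V, r) = 9 (h(V, r) = -1/3*(-27) = 9)
-((-1901 + U(55)) + h(-1, -20)) = -((-1901 + 2) + 9) = -(-1899 + 9) = -1*(-1890) = 1890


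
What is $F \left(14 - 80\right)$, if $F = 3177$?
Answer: $-209682$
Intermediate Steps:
$F \left(14 - 80\right) = 3177 \left(14 - 80\right) = 3177 \left(-66\right) = -209682$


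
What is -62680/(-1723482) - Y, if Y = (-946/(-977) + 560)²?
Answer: -258846577999780936/822556774989 ≈ -3.1469e+5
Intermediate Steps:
Y = 300376340356/954529 (Y = (-946*(-1/977) + 560)² = (946/977 + 560)² = (548066/977)² = 300376340356/954529 ≈ 3.1469e+5)
-62680/(-1723482) - Y = -62680/(-1723482) - 1*300376340356/954529 = -62680*(-1/1723482) - 300376340356/954529 = 31340/861741 - 300376340356/954529 = -258846577999780936/822556774989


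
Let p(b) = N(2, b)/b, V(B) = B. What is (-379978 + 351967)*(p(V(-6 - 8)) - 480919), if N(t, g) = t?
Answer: 94297182774/7 ≈ 1.3471e+10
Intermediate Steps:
p(b) = 2/b
(-379978 + 351967)*(p(V(-6 - 8)) - 480919) = (-379978 + 351967)*(2/(-6 - 8) - 480919) = -28011*(2/(-14) - 480919) = -28011*(2*(-1/14) - 480919) = -28011*(-⅐ - 480919) = -28011*(-3366434/7) = 94297182774/7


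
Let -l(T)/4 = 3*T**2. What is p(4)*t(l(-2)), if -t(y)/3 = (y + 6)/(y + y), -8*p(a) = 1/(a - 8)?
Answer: -21/512 ≈ -0.041016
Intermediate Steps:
p(a) = -1/(8*(-8 + a)) (p(a) = -1/(8*(a - 8)) = -1/(8*(-8 + a)))
l(T) = -12*T**2
t(y) = -3*(6 + y)/(2*y) (t(y) = -3*(y + 6)/(y + y) = -3*(6 + y)/(2*y))
p(4)*t(l(-2)) = (-1/(-64 + 8*4))*(-3/2 - 9/((-12*(-2)**2))) = (-1/(-64 + 32))*(-3/2 - 9/((-12*4))) = (-1/(-32))*(-3/2 - 9/(-48)) = (-1*(-1/32))*(-3/2 - 9*(-1/48)) = (-3/2 + 3/16)/32 = (1/32)*(-21/16) = -21/512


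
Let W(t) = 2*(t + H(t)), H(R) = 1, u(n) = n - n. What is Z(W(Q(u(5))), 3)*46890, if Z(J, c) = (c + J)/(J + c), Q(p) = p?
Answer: 46890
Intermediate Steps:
u(n) = 0
W(t) = 2 + 2*t (W(t) = 2*(t + 1) = 2*(1 + t) = 2 + 2*t)
Z(J, c) = 1 (Z(J, c) = (J + c)/(J + c) = 1)
Z(W(Q(u(5))), 3)*46890 = 1*46890 = 46890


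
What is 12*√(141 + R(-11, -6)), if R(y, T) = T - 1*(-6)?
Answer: 12*√141 ≈ 142.49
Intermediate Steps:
R(y, T) = 6 + T (R(y, T) = T + 6 = 6 + T)
12*√(141 + R(-11, -6)) = 12*√(141 + (6 - 6)) = 12*√(141 + 0) = 12*√141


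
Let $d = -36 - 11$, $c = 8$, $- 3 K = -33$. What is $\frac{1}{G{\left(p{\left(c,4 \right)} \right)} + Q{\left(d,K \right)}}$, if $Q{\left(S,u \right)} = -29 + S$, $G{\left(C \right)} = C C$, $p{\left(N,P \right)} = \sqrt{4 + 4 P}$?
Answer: $- \frac{1}{56} \approx -0.017857$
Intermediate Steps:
$K = 11$ ($K = \left(- \frac{1}{3}\right) \left(-33\right) = 11$)
$d = -47$ ($d = -36 - 11 = -47$)
$G{\left(C \right)} = C^{2}$
$\frac{1}{G{\left(p{\left(c,4 \right)} \right)} + Q{\left(d,K \right)}} = \frac{1}{\left(2 \sqrt{1 + 4}\right)^{2} - 76} = \frac{1}{\left(2 \sqrt{5}\right)^{2} - 76} = \frac{1}{20 - 76} = \frac{1}{-56} = - \frac{1}{56}$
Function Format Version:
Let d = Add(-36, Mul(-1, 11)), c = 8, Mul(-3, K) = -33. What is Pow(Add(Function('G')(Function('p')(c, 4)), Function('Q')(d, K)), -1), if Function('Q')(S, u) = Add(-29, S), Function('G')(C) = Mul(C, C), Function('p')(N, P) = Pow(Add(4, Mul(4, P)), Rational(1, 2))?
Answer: Rational(-1, 56) ≈ -0.017857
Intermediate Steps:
K = 11 (K = Mul(Rational(-1, 3), -33) = 11)
d = -47 (d = Add(-36, -11) = -47)
Function('G')(C) = Pow(C, 2)
Pow(Add(Function('G')(Function('p')(c, 4)), Function('Q')(d, K)), -1) = Pow(Add(Pow(Mul(2, Pow(Add(1, 4), Rational(1, 2))), 2), Add(-29, -47)), -1) = Pow(Add(Pow(Mul(2, Pow(5, Rational(1, 2))), 2), -76), -1) = Pow(Add(20, -76), -1) = Pow(-56, -1) = Rational(-1, 56)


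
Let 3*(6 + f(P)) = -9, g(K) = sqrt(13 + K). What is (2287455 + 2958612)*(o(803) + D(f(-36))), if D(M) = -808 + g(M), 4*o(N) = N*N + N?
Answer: 842502621999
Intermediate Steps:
f(P) = -9 (f(P) = -6 + (1/3)*(-9) = -6 - 3 = -9)
o(N) = N/4 + N**2/4 (o(N) = (N*N + N)/4 = (N**2 + N)/4 = (N + N**2)/4 = N/4 + N**2/4)
D(M) = -808 + sqrt(13 + M)
(2287455 + 2958612)*(o(803) + D(f(-36))) = (2287455 + 2958612)*((1/4)*803*(1 + 803) + (-808 + sqrt(13 - 9))) = 5246067*((1/4)*803*804 + (-808 + sqrt(4))) = 5246067*(161403 + (-808 + 2)) = 5246067*(161403 - 806) = 5246067*160597 = 842502621999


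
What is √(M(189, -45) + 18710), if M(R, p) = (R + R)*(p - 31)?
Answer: I*√10018 ≈ 100.09*I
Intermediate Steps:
M(R, p) = 2*R*(-31 + p) (M(R, p) = (2*R)*(-31 + p) = 2*R*(-31 + p))
√(M(189, -45) + 18710) = √(2*189*(-31 - 45) + 18710) = √(2*189*(-76) + 18710) = √(-28728 + 18710) = √(-10018) = I*√10018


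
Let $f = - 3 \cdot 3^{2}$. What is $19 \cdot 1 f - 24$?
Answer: $-537$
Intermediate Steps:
$f = -27$ ($f = \left(-3\right) 9 = -27$)
$19 \cdot 1 f - 24 = 19 \cdot 1 \left(-27\right) - 24 = 19 \left(-27\right) - 24 = -513 - 24 = -537$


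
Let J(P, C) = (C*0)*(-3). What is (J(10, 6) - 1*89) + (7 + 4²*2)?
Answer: -50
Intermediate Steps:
J(P, C) = 0 (J(P, C) = 0*(-3) = 0)
(J(10, 6) - 1*89) + (7 + 4²*2) = (0 - 1*89) + (7 + 4²*2) = (0 - 89) + (7 + 16*2) = -89 + (7 + 32) = -89 + 39 = -50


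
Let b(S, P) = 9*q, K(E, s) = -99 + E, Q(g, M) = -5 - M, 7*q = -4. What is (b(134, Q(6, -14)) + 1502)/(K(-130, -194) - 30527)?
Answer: -5239/107646 ≈ -0.048669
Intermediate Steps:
q = -4/7 (q = (⅐)*(-4) = -4/7 ≈ -0.57143)
b(S, P) = -36/7 (b(S, P) = 9*(-4/7) = -36/7)
(b(134, Q(6, -14)) + 1502)/(K(-130, -194) - 30527) = (-36/7 + 1502)/((-99 - 130) - 30527) = 10478/(7*(-229 - 30527)) = (10478/7)/(-30756) = (10478/7)*(-1/30756) = -5239/107646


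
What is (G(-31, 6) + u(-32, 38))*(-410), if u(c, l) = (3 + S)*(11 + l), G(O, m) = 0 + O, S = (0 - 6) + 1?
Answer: 52890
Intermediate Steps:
S = -5 (S = -6 + 1 = -5)
G(O, m) = O
u(c, l) = -22 - 2*l (u(c, l) = (3 - 5)*(11 + l) = -2*(11 + l) = -22 - 2*l)
(G(-31, 6) + u(-32, 38))*(-410) = (-31 + (-22 - 2*38))*(-410) = (-31 + (-22 - 76))*(-410) = (-31 - 98)*(-410) = -129*(-410) = 52890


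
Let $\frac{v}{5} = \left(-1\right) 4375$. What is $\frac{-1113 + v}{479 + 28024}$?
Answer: $- \frac{22988}{28503} \approx -0.80651$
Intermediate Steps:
$v = -21875$ ($v = 5 \left(\left(-1\right) 4375\right) = 5 \left(-4375\right) = -21875$)
$\frac{-1113 + v}{479 + 28024} = \frac{-1113 - 21875}{479 + 28024} = - \frac{22988}{28503}$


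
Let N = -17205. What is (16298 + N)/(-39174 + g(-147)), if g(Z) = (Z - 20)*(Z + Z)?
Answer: -907/9924 ≈ -0.091395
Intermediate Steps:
g(Z) = 2*Z*(-20 + Z) (g(Z) = (-20 + Z)*(2*Z) = 2*Z*(-20 + Z))
(16298 + N)/(-39174 + g(-147)) = (16298 - 17205)/(-39174 + 2*(-147)*(-20 - 147)) = -907/(-39174 + 2*(-147)*(-167)) = -907/(-39174 + 49098) = -907/9924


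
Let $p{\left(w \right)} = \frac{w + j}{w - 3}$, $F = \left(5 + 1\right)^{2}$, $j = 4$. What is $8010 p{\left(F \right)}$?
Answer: $\frac{106800}{11} \approx 9709.1$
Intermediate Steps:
$F = 36$ ($F = 6^{2} = 36$)
$p{\left(w \right)} = \frac{4 + w}{-3 + w}$ ($p{\left(w \right)} = \frac{w + 4}{w - 3} = \frac{4 + w}{-3 + w}$)
$8010 p{\left(F \right)} = 8010 \frac{4 + 36}{-3 + 36} = 8010 \cdot \frac{1}{33} \cdot 40 = 8010 \cdot \frac{40}{33} = \frac{106800}{11}$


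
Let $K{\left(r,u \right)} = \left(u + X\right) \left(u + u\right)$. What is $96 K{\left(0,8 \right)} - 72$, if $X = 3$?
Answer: $16824$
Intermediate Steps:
$K{\left(r,u \right)} = 2 u \left(3 + u\right)$ ($K{\left(r,u \right)} = \left(u + 3\right) \left(u + u\right) = \left(3 + u\right) 2 u = 2 u \left(3 + u\right)$)
$96 K{\left(0,8 \right)} - 72 = 96 \cdot 2 \cdot 8 \left(3 + 8\right) - 72 = 96 \cdot 2 \cdot 8 \cdot 11 - 72 = 96 \cdot 176 - 72 = 16896 - 72 = 16824$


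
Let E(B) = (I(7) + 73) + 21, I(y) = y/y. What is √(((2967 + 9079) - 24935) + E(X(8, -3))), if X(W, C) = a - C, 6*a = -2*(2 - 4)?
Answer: I*√12794 ≈ 113.11*I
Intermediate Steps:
I(y) = 1
a = ⅔ (a = (-2*(2 - 4))/6 = (-2*(-2))/6 = (⅙)*4 = ⅔ ≈ 0.66667)
X(W, C) = ⅔ - C
E(B) = 95 (E(B) = (1 + 73) + 21 = 74 + 21 = 95)
√(((2967 + 9079) - 24935) + E(X(8, -3))) = √(((2967 + 9079) - 24935) + 95) = √((12046 - 24935) + 95) = √(-12889 + 95) = √(-12794) = I*√12794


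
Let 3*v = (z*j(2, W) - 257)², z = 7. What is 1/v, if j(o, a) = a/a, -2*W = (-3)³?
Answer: 3/62500 ≈ 4.8000e-5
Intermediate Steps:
W = 27/2 (W = -½*(-3)³ = -½*(-27) = 27/2 ≈ 13.500)
j(o, a) = 1
v = 62500/3 (v = (7*1 - 257)²/3 = (7 - 257)²/3 = (⅓)*(-250)² = (⅓)*62500 = 62500/3 ≈ 20833.)
1/v = 1/(62500/3) = 3/62500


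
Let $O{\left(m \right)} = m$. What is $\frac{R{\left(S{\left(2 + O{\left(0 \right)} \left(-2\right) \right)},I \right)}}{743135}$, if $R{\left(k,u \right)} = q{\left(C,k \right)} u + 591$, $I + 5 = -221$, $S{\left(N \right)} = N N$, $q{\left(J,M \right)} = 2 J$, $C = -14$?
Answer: $\frac{6919}{743135} \approx 0.0093106$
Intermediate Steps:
$S{\left(N \right)} = N^{2}$
$I = -226$ ($I = -5 - 221 = -226$)
$R{\left(k,u \right)} = 591 - 28 u$ ($R{\left(k,u \right)} = 2 \left(-14\right) u + 591 = - 28 u + 591 = 591 - 28 u$)
$\frac{R{\left(S{\left(2 + O{\left(0 \right)} \left(-2\right) \right)},I \right)}}{743135} = \frac{591 - -6328}{743135} = \left(591 + 6328\right) \frac{1}{743135} = 6919 \cdot \frac{1}{743135} = \frac{6919}{743135}$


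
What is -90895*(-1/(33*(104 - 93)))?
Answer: 90895/363 ≈ 250.40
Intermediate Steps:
-90895*(-1/(33*(104 - 93))) = -90895/((-33*11)) = -90895/(-363) = -90895*(-1/363) = 90895/363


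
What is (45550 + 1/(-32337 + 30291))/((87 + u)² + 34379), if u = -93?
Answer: 93195299/70413090 ≈ 1.3236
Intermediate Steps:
(45550 + 1/(-32337 + 30291))/((87 + u)² + 34379) = (45550 + 1/(-32337 + 30291))/((87 - 93)² + 34379) = (45550 + 1/(-2046))/((-6)² + 34379) = (45550 - 1/2046)/(36 + 34379) = (93195299/2046)/34415 = (93195299/2046)*(1/34415) = 93195299/70413090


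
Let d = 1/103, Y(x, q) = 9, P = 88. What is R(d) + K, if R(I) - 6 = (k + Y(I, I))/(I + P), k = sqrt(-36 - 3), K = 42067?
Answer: 381392672/9065 + 103*I*sqrt(39)/9065 ≈ 42073.0 + 0.070958*I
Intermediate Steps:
k = I*sqrt(39) (k = sqrt(-39) = I*sqrt(39) ≈ 6.245*I)
d = 1/103 ≈ 0.0097087
R(I) = 6 + (9 + I*sqrt(39))/(88 + I) (R(I) = 6 + (I*sqrt(39) + 9)/(I + 88) = 6 + (9 + I*sqrt(39))/(88 + I))
R(d) + K = (537 + 6*(1/103) + I*sqrt(39))/(88 + 1/103) + 42067 = (537 + 6/103 + I*sqrt(39))/(9065/103) + 42067 = 103*(55317/103 + I*sqrt(39))/9065 + 42067 = (55317/9065 + 103*I*sqrt(39)/9065) + 42067 = 381392672/9065 + 103*I*sqrt(39)/9065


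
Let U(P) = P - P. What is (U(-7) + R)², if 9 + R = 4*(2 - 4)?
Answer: 289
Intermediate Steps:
U(P) = 0
R = -17 (R = -9 + 4*(2 - 4) = -9 + 4*(-2) = -9 - 8 = -17)
(U(-7) + R)² = (0 - 17)² = (-17)² = 289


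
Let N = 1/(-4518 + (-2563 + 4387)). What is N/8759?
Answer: -1/23596746 ≈ -4.2379e-8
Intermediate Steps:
N = -1/2694 (N = 1/(-4518 + 1824) = 1/(-2694) = -1/2694 ≈ -0.00037120)
N/8759 = -1/2694/8759 = -1/2694*1/8759 = -1/23596746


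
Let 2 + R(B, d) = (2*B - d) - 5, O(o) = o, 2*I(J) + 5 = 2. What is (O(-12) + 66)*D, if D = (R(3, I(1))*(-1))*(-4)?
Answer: 108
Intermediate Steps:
I(J) = -3/2 (I(J) = -5/2 + (½)*2 = -5/2 + 1 = -3/2)
R(B, d) = -7 - d + 2*B (R(B, d) = -2 + ((2*B - d) - 5) = -2 + ((-d + 2*B) - 5) = -2 + (-5 - d + 2*B) = -7 - d + 2*B)
D = 2 (D = ((-7 - 1*(-3/2) + 2*3)*(-1))*(-4) = ((-7 + 3/2 + 6)*(-1))*(-4) = ((½)*(-1))*(-4) = -½*(-4) = 2)
(O(-12) + 66)*D = (-12 + 66)*2 = 54*2 = 108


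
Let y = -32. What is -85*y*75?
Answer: 204000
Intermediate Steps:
-85*y*75 = -85*(-32)*75 = 2720*75 = 204000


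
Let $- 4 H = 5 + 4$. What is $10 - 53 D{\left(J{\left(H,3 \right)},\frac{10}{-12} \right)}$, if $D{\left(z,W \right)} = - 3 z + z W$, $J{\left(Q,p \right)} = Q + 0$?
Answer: $- \frac{3577}{8} \approx -447.13$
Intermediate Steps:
$H = - \frac{9}{4}$ ($H = - \frac{5 + 4}{4} = \left(- \frac{1}{4}\right) 9 = - \frac{9}{4} \approx -2.25$)
$J{\left(Q,p \right)} = Q$
$D{\left(z,W \right)} = - 3 z + W z$
$10 - 53 D{\left(J{\left(H,3 \right)},\frac{10}{-12} \right)} = 10 - 53 \left(- \frac{9 \left(-3 + \frac{10}{-12}\right)}{4}\right) = 10 - 53 \left(- \frac{9 \left(-3 + 10 \left(- \frac{1}{12}\right)\right)}{4}\right) = 10 - 53 \left(- \frac{9 \left(-3 - \frac{5}{6}\right)}{4}\right) = 10 - 53 \left(\left(- \frac{9}{4}\right) \left(- \frac{23}{6}\right)\right) = 10 - \frac{3657}{8} = - \frac{3577}{8}$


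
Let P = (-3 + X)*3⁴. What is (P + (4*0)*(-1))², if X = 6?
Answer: 59049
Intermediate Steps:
P = 243 (P = (-3 + 6)*3⁴ = 3*81 = 243)
(P + (4*0)*(-1))² = (243 + (4*0)*(-1))² = (243 + 0*(-1))² = (243 + 0)² = 243² = 59049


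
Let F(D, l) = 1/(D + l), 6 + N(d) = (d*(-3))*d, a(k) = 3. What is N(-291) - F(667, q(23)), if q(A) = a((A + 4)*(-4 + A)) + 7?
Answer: -171991174/677 ≈ -2.5405e+5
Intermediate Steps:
N(d) = -6 - 3*d² (N(d) = -6 + (d*(-3))*d = -6 + (-3*d)*d = -6 - 3*d²)
q(A) = 10 (q(A) = 3 + 7 = 10)
N(-291) - F(667, q(23)) = (-6 - 3*(-291)²) - 1/(667 + 10) = (-6 - 3*84681) - 1/677 = (-6 - 254043) - 1*1/677 = -254049 - 1/677 = -171991174/677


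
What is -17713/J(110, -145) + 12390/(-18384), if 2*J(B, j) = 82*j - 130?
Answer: 20930991/9207320 ≈ 2.2733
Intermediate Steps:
J(B, j) = -65 + 41*j (J(B, j) = (82*j - 130)/2 = (-130 + 82*j)/2 = -65 + 41*j)
-17713/J(110, -145) + 12390/(-18384) = -17713/(-65 + 41*(-145)) + 12390/(-18384) = -17713/(-65 - 5945) + 12390*(-1/18384) = -17713/(-6010) - 2065/3064 = -17713*(-1/6010) - 2065/3064 = 17713/6010 - 2065/3064 = 20930991/9207320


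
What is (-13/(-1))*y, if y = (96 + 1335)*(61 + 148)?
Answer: 3888027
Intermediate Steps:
y = 299079 (y = 1431*209 = 299079)
(-13/(-1))*y = -13/(-1)*299079 = -13*(-1)*299079 = 13*299079 = 3888027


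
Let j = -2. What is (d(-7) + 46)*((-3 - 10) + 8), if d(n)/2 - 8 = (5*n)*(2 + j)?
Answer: -310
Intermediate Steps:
d(n) = 16 (d(n) = 16 + 2*((5*n)*(2 - 2)) = 16 + 2*((5*n)*0) = 16 + 2*0 = 16 + 0 = 16)
(d(-7) + 46)*((-3 - 10) + 8) = (16 + 46)*((-3 - 10) + 8) = 62*(-13 + 8) = 62*(-5) = -310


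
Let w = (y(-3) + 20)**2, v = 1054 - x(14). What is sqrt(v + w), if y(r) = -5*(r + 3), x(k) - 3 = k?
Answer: sqrt(1437) ≈ 37.908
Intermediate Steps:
x(k) = 3 + k
y(r) = -15 - 5*r (y(r) = -5*(3 + r) = -15 - 5*r)
v = 1037 (v = 1054 - (3 + 14) = 1054 - 1*17 = 1054 - 17 = 1037)
w = 400 (w = ((-15 - 5*(-3)) + 20)**2 = ((-15 + 15) + 20)**2 = (0 + 20)**2 = 20**2 = 400)
sqrt(v + w) = sqrt(1037 + 400) = sqrt(1437)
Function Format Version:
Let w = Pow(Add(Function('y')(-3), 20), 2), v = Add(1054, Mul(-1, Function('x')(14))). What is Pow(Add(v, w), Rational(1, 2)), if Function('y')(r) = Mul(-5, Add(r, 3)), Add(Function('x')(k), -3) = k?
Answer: Pow(1437, Rational(1, 2)) ≈ 37.908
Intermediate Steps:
Function('x')(k) = Add(3, k)
Function('y')(r) = Add(-15, Mul(-5, r)) (Function('y')(r) = Mul(-5, Add(3, r)) = Add(-15, Mul(-5, r)))
v = 1037 (v = Add(1054, Mul(-1, Add(3, 14))) = Add(1054, Mul(-1, 17)) = Add(1054, -17) = 1037)
w = 400 (w = Pow(Add(Add(-15, Mul(-5, -3)), 20), 2) = Pow(Add(Add(-15, 15), 20), 2) = Pow(Add(0, 20), 2) = Pow(20, 2) = 400)
Pow(Add(v, w), Rational(1, 2)) = Pow(Add(1037, 400), Rational(1, 2)) = Pow(1437, Rational(1, 2))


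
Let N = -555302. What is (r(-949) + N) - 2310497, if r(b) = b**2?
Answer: -1965198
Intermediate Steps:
(r(-949) + N) - 2310497 = ((-949)**2 - 555302) - 2310497 = (900601 - 555302) - 2310497 = 345299 - 2310497 = -1965198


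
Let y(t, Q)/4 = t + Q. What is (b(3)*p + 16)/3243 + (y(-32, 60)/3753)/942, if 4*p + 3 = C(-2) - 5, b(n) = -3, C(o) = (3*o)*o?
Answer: 7720409/1910843703 ≈ 0.0040403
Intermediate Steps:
C(o) = 3*o²
y(t, Q) = 4*Q + 4*t (y(t, Q) = 4*(t + Q) = 4*(Q + t) = 4*Q + 4*t)
p = 1 (p = -¾ + (3*(-2)² - 5)/4 = -¾ + (3*4 - 5)/4 = -¾ + (12 - 5)/4 = -¾ + (¼)*7 = -¾ + 7/4 = 1)
(b(3)*p + 16)/3243 + (y(-32, 60)/3753)/942 = (-3*1 + 16)/3243 + ((4*60 + 4*(-32))/3753)/942 = (-3 + 16)*(1/3243) + ((240 - 128)*(1/3753))*(1/942) = 13*(1/3243) + (112*(1/3753))*(1/942) = 13/3243 + (112/3753)*(1/942) = 13/3243 + 56/1767663 = 7720409/1910843703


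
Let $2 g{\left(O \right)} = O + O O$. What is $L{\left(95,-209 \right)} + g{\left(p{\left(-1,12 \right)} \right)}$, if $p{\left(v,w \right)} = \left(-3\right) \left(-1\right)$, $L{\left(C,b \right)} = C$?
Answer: $101$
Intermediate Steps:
$p{\left(v,w \right)} = 3$
$g{\left(O \right)} = \frac{O}{2} + \frac{O^{2}}{2}$ ($g{\left(O \right)} = \frac{O + O O}{2} = \frac{O + O^{2}}{2} = \frac{O}{2} + \frac{O^{2}}{2}$)
$L{\left(95,-209 \right)} + g{\left(p{\left(-1,12 \right)} \right)} = 95 + \frac{1}{2} \cdot 3 \left(1 + 3\right) = 95 + \frac{1}{2} \cdot 3 \cdot 4 = 95 + 6 = 101$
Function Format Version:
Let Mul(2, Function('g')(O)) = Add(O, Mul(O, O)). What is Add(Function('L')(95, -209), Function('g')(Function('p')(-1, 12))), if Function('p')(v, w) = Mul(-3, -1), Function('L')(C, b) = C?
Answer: 101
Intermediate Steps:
Function('p')(v, w) = 3
Function('g')(O) = Add(Mul(Rational(1, 2), O), Mul(Rational(1, 2), Pow(O, 2))) (Function('g')(O) = Mul(Rational(1, 2), Add(O, Mul(O, O))) = Mul(Rational(1, 2), Add(O, Pow(O, 2))) = Add(Mul(Rational(1, 2), O), Mul(Rational(1, 2), Pow(O, 2))))
Add(Function('L')(95, -209), Function('g')(Function('p')(-1, 12))) = Add(95, Mul(Rational(1, 2), 3, Add(1, 3))) = Add(95, Mul(Rational(1, 2), 3, 4)) = Add(95, 6) = 101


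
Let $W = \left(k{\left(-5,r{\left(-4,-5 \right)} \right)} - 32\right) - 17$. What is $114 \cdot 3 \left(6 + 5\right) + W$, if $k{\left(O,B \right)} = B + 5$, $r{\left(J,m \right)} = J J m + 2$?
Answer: $3640$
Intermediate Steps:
$r{\left(J,m \right)} = 2 + m J^{2}$ ($r{\left(J,m \right)} = J^{2} m + 2 = m J^{2} + 2 = 2 + m J^{2}$)
$k{\left(O,B \right)} = 5 + B$
$W = -122$ ($W = \left(\left(5 + \left(2 - 5 \left(-4\right)^{2}\right)\right) - 32\right) - 17 = \left(\left(5 + \left(2 - 80\right)\right) - 32\right) - 17 = \left(\left(5 - 78\right) - 32\right) - 17 = \left(-73 - 32\right) - 17 = -105 - 17 = -122$)
$114 \cdot 3 \left(6 + 5\right) + W = 114 \cdot 3 \left(6 + 5\right) - 122 = 114 \cdot 3 \cdot 11 - 122 = 114 \cdot 33 - 122 = 3762 - 122 = 3640$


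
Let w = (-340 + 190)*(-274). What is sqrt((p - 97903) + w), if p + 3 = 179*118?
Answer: 2*I*sqrt(8921) ≈ 188.9*I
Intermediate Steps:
p = 21119 (p = -3 + 179*118 = -3 + 21122 = 21119)
w = 41100 (w = -150*(-274) = 41100)
sqrt((p - 97903) + w) = sqrt((21119 - 97903) + 41100) = sqrt(-76784 + 41100) = sqrt(-35684) = 2*I*sqrt(8921)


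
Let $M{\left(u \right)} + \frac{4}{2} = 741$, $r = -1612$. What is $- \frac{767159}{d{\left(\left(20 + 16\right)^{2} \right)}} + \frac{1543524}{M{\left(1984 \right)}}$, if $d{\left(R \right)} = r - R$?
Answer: $\frac{5055498293}{2149012} \approx 2352.5$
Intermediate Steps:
$M{\left(u \right)} = 739$ ($M{\left(u \right)} = -2 + 741 = 739$)
$d{\left(R \right)} = -1612 - R$
$- \frac{767159}{d{\left(\left(20 + 16\right)^{2} \right)}} + \frac{1543524}{M{\left(1984 \right)}} = - \frac{767159}{-1612 - \left(20 + 16\right)^{2}} + \frac{1543524}{739} = - \frac{767159}{-1612 - 36^{2}} + 1543524 \cdot \frac{1}{739} = - \frac{767159}{-1612 - 1296} + \frac{1543524}{739} = - \frac{767159}{-2908} + \frac{1543524}{739} = \left(-767159\right) \left(- \frac{1}{2908}\right) + \frac{1543524}{739} = \frac{767159}{2908} + \frac{1543524}{739} = \frac{5055498293}{2149012}$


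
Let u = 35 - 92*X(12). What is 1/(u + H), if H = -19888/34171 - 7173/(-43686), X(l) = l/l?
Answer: -165866034/9523666003 ≈ -0.017416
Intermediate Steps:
X(l) = 1
H = -69302065/165866034 (H = -19888*1/34171 - 7173*(-1/43686) = -19888/34171 + 797/4854 = -69302065/165866034 ≈ -0.41782)
u = -57 (u = 35 - 92*1 = 35 - 92 = -57)
1/(u + H) = 1/(-57 - 69302065/165866034) = 1/(-9523666003/165866034) = -165866034/9523666003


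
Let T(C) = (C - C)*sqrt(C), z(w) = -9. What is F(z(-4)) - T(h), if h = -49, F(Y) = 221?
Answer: 221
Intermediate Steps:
T(C) = 0 (T(C) = 0*sqrt(C) = 0)
F(z(-4)) - T(h) = 221 - 1*0 = 221 + 0 = 221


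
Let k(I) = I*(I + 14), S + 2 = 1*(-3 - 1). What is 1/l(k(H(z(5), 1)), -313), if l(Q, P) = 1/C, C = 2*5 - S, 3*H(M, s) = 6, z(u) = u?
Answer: 16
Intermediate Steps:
S = -6 (S = -2 + 1*(-3 - 1) = -2 + 1*(-4) = -2 - 4 = -6)
H(M, s) = 2 (H(M, s) = (1/3)*6 = 2)
k(I) = I*(14 + I)
C = 16 (C = 2*5 - 1*(-6) = 10 + 6 = 16)
l(Q, P) = 1/16
1/l(k(H(z(5), 1)), -313) = 1/(1/16) = 16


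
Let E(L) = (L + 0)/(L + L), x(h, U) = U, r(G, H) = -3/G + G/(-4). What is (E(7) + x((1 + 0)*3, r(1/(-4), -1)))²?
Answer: 40401/256 ≈ 157.82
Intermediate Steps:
r(G, H) = -3/G - G/4 (r(G, H) = -3/G + G*(-¼) = -3/G - G/4)
E(L) = ½ (E(L) = L/((2*L)) = L*(1/(2*L)) = ½)
(E(7) + x((1 + 0)*3, r(1/(-4), -1)))² = (½ + (-3/(1/(-4)) - ¼/(-4)))² = (½ + (-3/(-¼) - ¼*(-¼)))² = (½ + (-3*(-4) + 1/16))² = (½ + (12 + 1/16))² = (½ + 193/16)² = (201/16)² = 40401/256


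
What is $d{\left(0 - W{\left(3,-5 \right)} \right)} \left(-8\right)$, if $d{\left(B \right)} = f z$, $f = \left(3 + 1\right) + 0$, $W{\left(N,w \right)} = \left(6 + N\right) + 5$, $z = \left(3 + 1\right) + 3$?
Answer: $-224$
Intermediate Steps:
$z = 7$ ($z = 4 + 3 = 7$)
$W{\left(N,w \right)} = 11 + N$
$f = 4$ ($f = 4 + 0 = 4$)
$d{\left(B \right)} = 28$ ($d{\left(B \right)} = 4 \cdot 7 = 28$)
$d{\left(0 - W{\left(3,-5 \right)} \right)} \left(-8\right) = 28 \left(-8\right) = -224$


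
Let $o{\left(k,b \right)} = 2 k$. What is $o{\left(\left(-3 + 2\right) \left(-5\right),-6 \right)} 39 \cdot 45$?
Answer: $17550$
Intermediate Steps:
$o{\left(\left(-3 + 2\right) \left(-5\right),-6 \right)} 39 \cdot 45 = 2 \left(-3 + 2\right) \left(-5\right) 39 \cdot 45 = 2 \left(\left(-1\right) \left(-5\right)\right) 39 \cdot 45 = 2 \cdot 5 \cdot 39 \cdot 45 = 10 \cdot 39 \cdot 45 = 390 \cdot 45 = 17550$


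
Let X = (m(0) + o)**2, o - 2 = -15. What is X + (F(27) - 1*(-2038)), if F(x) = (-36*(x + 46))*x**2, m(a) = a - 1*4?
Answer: -1913485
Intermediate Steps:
m(a) = -4 + a (m(a) = a - 4 = -4 + a)
F(x) = x**2*(-1656 - 36*x) (F(x) = (-36*(46 + x))*x**2 = (-1656 - 36*x)*x**2 = x**2*(-1656 - 36*x))
o = -13 (o = 2 - 15 = -13)
X = 289 (X = ((-4 + 0) - 13)**2 = (-4 - 13)**2 = (-17)**2 = 289)
X + (F(27) - 1*(-2038)) = 289 + (36*27**2*(-46 - 1*27) - 1*(-2038)) = 289 + (36*729*(-46 - 27) + 2038) = 289 + (36*729*(-73) + 2038) = 289 + (-1915812 + 2038) = 289 - 1913774 = -1913485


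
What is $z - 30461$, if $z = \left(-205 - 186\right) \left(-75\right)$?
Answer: $-1136$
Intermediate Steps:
$z = 29325$ ($z = \left(-391\right) \left(-75\right) = 29325$)
$z - 30461 = 29325 - 30461 = -1136$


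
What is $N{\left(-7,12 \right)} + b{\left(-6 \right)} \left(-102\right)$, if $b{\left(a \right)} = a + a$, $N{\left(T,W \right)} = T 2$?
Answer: $1210$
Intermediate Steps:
$N{\left(T,W \right)} = 2 T$
$b{\left(a \right)} = 2 a$
$N{\left(-7,12 \right)} + b{\left(-6 \right)} \left(-102\right) = 2 \left(-7\right) + 2 \left(-6\right) \left(-102\right) = -14 - -1224 = -14 + 1224 = 1210$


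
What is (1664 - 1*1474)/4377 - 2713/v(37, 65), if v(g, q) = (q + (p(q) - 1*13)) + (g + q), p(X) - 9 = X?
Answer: -1314609/110884 ≈ -11.856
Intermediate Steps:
p(X) = 9 + X
v(g, q) = -4 + g + 3*q (v(g, q) = (q + ((9 + q) - 1*13)) + (g + q) = (q + ((9 + q) - 13)) + (g + q) = (q + (-4 + q)) + (g + q) = (-4 + 2*q) + (g + q) = -4 + g + 3*q)
(1664 - 1*1474)/4377 - 2713/v(37, 65) = (1664 - 1*1474)/4377 - 2713/(-4 + 37 + 3*65) = (1664 - 1474)*(1/4377) - 2713/(-4 + 37 + 195) = 190*(1/4377) - 2713/228 = 190/4377 - 2713*1/228 = 190/4377 - 2713/228 = -1314609/110884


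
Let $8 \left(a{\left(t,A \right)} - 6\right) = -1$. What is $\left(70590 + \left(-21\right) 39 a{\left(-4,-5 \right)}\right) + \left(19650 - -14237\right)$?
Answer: $\frac{797323}{8} \approx 99665.0$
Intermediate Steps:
$a{\left(t,A \right)} = \frac{47}{8}$ ($a{\left(t,A \right)} = 6 + \frac{1}{8} \left(-1\right) = 6 - \frac{1}{8} = \frac{47}{8}$)
$\left(70590 + \left(-21\right) 39 a{\left(-4,-5 \right)}\right) + \left(19650 - -14237\right) = \left(70590 + \left(-21\right) 39 \cdot \frac{47}{8}\right) + \left(19650 - -14237\right) = \left(70590 - \frac{38493}{8}\right) + \left(19650 + 14237\right) = \left(70590 - \frac{38493}{8}\right) + 33887 = \frac{526227}{8} + 33887 = \frac{797323}{8}$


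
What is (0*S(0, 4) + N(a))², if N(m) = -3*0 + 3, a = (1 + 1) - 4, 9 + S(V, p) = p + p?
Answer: 9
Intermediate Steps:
S(V, p) = -9 + 2*p (S(V, p) = -9 + (p + p) = -9 + 2*p)
a = -2 (a = 2 - 4 = -2)
N(m) = 3 (N(m) = 0 + 3 = 3)
(0*S(0, 4) + N(a))² = (0*(-9 + 2*4) + 3)² = (0*(-9 + 8) + 3)² = (0*(-1) + 3)² = (0 + 3)² = 3² = 9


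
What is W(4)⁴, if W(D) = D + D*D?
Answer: 160000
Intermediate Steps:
W(D) = D + D²
W(4)⁴ = (4*(1 + 4))⁴ = (4*5)⁴ = 20⁴ = 160000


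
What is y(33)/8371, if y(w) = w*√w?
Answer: 3*√33/761 ≈ 0.022646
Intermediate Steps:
y(w) = w^(3/2)
y(33)/8371 = 33^(3/2)/8371 = (33*√33)*(1/8371) = 3*√33/761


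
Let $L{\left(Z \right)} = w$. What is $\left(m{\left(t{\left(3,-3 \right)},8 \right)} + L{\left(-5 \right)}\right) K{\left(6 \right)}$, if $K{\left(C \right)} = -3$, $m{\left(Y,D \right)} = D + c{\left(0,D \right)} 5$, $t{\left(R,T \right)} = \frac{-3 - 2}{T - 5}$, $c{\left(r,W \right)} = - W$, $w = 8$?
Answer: $72$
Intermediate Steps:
$L{\left(Z \right)} = 8$
$t{\left(R,T \right)} = - \frac{5}{-5 + T}$
$m{\left(Y,D \right)} = - 4 D$ ($m{\left(Y,D \right)} = D + - D 5 = D - 5 D = - 4 D$)
$\left(m{\left(t{\left(3,-3 \right)},8 \right)} + L{\left(-5 \right)}\right) K{\left(6 \right)} = \left(\left(-4\right) 8 + 8\right) \left(-3\right) = \left(-32 + 8\right) \left(-3\right) = \left(-24\right) \left(-3\right) = 72$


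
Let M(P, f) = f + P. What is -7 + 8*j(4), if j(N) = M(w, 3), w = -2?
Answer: 1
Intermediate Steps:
M(P, f) = P + f
j(N) = 1 (j(N) = -2 + 3 = 1)
-7 + 8*j(4) = -7 + 8*1 = -7 + 8 = 1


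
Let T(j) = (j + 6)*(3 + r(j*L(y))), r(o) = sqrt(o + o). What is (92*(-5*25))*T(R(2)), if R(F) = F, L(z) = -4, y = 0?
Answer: -276000 - 368000*I ≈ -2.76e+5 - 3.68e+5*I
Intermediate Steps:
r(o) = sqrt(2)*sqrt(o) (r(o) = sqrt(2*o) = sqrt(2)*sqrt(o))
T(j) = (3 + 2*sqrt(2)*sqrt(-j))*(6 + j) (T(j) = (j + 6)*(3 + sqrt(2)*sqrt(j*(-4))) = (6 + j)*(3 + sqrt(2)*sqrt(-4*j)) = (6 + j)*(3 + sqrt(2)*(2*sqrt(-j))) = (6 + j)*(3 + 2*sqrt(2)*sqrt(-j)) = (3 + 2*sqrt(2)*sqrt(-j))*(6 + j))
(92*(-5*25))*T(R(2)) = (92*(-5*25))*(18 + 3*2 - 2*sqrt(2)*(-1*2)**(3/2) + 12*sqrt(2)*sqrt(-1*2)) = (92*(-125))*(18 + 6 - 2*sqrt(2)*(-2)**(3/2) + 12*sqrt(2)*sqrt(-2)) = -11500*(18 + 6 - 2*sqrt(2)*(-2*I*sqrt(2)) + 12*sqrt(2)*(I*sqrt(2))) = -11500*(18 + 6 + 8*I + 24*I) = -11500*(24 + 32*I) = -276000 - 368000*I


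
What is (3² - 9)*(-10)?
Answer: 0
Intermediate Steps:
(3² - 9)*(-10) = (9 - 9)*(-10) = 0*(-10) = 0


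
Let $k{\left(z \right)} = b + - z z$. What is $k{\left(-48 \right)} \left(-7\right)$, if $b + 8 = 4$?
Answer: $16156$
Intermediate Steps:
$b = -4$ ($b = -8 + 4 = -4$)
$k{\left(z \right)} = -4 - z^{2}$ ($k{\left(z \right)} = -4 + - z z = -4 - z^{2}$)
$k{\left(-48 \right)} \left(-7\right) = \left(-4 - \left(-48\right)^{2}\right) \left(-7\right) = \left(-4 - 2304\right) \left(-7\right) = \left(-2308\right) \left(-7\right) = 16156$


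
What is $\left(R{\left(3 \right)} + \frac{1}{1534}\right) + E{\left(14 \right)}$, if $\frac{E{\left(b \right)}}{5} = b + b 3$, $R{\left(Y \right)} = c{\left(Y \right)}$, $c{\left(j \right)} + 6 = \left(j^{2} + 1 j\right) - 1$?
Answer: $\frac{437191}{1534} \approx 285.0$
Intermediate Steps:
$c{\left(j \right)} = -7 + j + j^{2}$ ($c{\left(j \right)} = -6 - \left(1 - j - j^{2}\right) = -6 + \left(-1 + j + j^{2}\right) = -7 + j + j^{2}$)
$R{\left(Y \right)} = -7 + Y + Y^{2}$
$E{\left(b \right)} = 20 b$ ($E{\left(b \right)} = 5 \left(b + b 3\right) = 5 \left(b + 3 b\right) = 5 \cdot 4 b = 20 b$)
$\left(R{\left(3 \right)} + \frac{1}{1534}\right) + E{\left(14 \right)} = \left(\left(-7 + 3 + 3^{2}\right) + \frac{1}{1534}\right) + 20 \cdot 14 = \left(\left(-7 + 3 + 9\right) + \frac{1}{1534}\right) + 280 = \left(5 + \frac{1}{1534}\right) + 280 = \frac{7671}{1534} + 280 = \frac{437191}{1534}$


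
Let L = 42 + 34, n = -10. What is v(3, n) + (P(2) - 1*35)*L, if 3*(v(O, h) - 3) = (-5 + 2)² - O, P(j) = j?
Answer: -2503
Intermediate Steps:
L = 76
v(O, h) = 6 - O/3 (v(O, h) = 3 + ((-5 + 2)² - O)/3 = 3 + ((-3)² - O)/3 = 3 + (9 - O)/3 = 3 + (3 - O/3) = 6 - O/3)
v(3, n) + (P(2) - 1*35)*L = (6 - ⅓*3) + (2 - 1*35)*76 = (6 - 1) + (2 - 35)*76 = 5 - 33*76 = 5 - 2508 = -2503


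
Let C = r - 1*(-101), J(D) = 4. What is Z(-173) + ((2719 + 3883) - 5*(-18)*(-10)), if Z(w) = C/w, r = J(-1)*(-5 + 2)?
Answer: 986357/173 ≈ 5701.5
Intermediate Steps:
r = -12 (r = 4*(-5 + 2) = 4*(-3) = -12)
C = 89 (C = -12 - 1*(-101) = -12 + 101 = 89)
Z(w) = 89/w
Z(-173) + ((2719 + 3883) - 5*(-18)*(-10)) = 89/(-173) + ((2719 + 3883) - 5*(-18)*(-10)) = 89*(-1/173) + (6602 + 90*(-10)) = -89/173 + (6602 - 900) = -89/173 + 5702 = 986357/173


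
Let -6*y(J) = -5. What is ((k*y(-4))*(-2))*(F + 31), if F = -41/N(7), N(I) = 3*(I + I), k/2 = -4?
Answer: 25220/63 ≈ 400.32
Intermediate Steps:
y(J) = ⅚ (y(J) = -⅙*(-5) = ⅚)
k = -8 (k = 2*(-4) = -8)
N(I) = 6*I (N(I) = 3*(2*I) = 6*I)
F = -41/42 (F = -41/(6*7) = -41/42 ≈ -0.97619)
((k*y(-4))*(-2))*(F + 31) = (-8*⅚*(-2))*(-41/42 + 31) = -20/3*(-2)*(1261/42) = (40/3)*(1261/42) = 25220/63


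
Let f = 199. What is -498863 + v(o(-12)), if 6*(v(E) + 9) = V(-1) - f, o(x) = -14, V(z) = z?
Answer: -1496716/3 ≈ -4.9891e+5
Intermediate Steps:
v(E) = -127/3 (v(E) = -9 + (-1 - 1*199)/6 = -9 + (-1 - 199)/6 = -9 + (1/6)*(-200) = -9 - 100/3 = -127/3)
-498863 + v(o(-12)) = -498863 - 127/3 = -1496716/3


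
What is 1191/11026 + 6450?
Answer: 71118891/11026 ≈ 6450.1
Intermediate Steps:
1191/11026 + 6450 = 71118891/11026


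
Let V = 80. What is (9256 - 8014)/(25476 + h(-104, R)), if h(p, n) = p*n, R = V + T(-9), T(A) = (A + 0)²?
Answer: 621/4366 ≈ 0.14224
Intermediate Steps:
T(A) = A²
R = 161 (R = 80 + (-9)² = 80 + 81 = 161)
h(p, n) = n*p
(9256 - 8014)/(25476 + h(-104, R)) = (9256 - 8014)/(25476 + 161*(-104)) = 1242/(25476 - 16744) = 1242/8732 = 1242*(1/8732) = 621/4366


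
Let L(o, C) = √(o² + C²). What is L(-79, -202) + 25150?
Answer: 25150 + 97*√5 ≈ 25367.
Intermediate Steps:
L(o, C) = √(C² + o²)
L(-79, -202) + 25150 = √((-202)² + (-79)²) + 25150 = √(40804 + 6241) + 25150 = √47045 + 25150 = 97*√5 + 25150 = 25150 + 97*√5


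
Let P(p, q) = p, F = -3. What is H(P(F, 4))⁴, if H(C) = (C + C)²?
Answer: 1679616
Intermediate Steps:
H(C) = 4*C² (H(C) = (2*C)² = 4*C²)
H(P(F, 4))⁴ = (4*(-3)²)⁴ = (4*9)⁴ = 36⁴ = 1679616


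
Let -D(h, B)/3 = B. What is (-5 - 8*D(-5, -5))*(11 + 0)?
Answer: -1375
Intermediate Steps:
D(h, B) = -3*B
(-5 - 8*D(-5, -5))*(11 + 0) = (-5 - (-24)*(-5))*(11 + 0) = (-5 - 8*15)*11 = (-5 - 120)*11 = -125*11 = -1375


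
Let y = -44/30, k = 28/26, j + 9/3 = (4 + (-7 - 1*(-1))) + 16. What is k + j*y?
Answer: -2936/195 ≈ -15.056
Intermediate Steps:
j = 11 (j = -3 + ((4 + (-7 - 1*(-1))) + 16) = -3 + ((4 + (-7 + 1)) + 16) = -3 + ((4 - 6) + 16) = -3 + (-2 + 16) = -3 + 14 = 11)
k = 14/13 (k = 28*(1/26) = 14/13 ≈ 1.0769)
y = -22/15 (y = -44*1/30 = -22/15 ≈ -1.4667)
k + j*y = 14/13 + 11*(-22/15) = 14/13 - 242/15 = -2936/195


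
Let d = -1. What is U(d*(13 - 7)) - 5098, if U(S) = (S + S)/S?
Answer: -5096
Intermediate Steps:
U(S) = 2 (U(S) = (2*S)/S = 2)
U(d*(13 - 7)) - 5098 = 2 - 5098 = -5096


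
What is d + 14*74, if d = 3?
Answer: 1039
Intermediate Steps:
d + 14*74 = 3 + 14*74 = 3 + 1036 = 1039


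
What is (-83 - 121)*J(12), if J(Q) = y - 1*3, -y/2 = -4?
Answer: -1020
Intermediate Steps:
y = 8 (y = -2*(-4) = 8)
J(Q) = 5 (J(Q) = 8 - 1*3 = 8 - 3 = 5)
(-83 - 121)*J(12) = (-83 - 121)*5 = -204*5 = -1020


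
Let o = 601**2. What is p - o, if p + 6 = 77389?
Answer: -283818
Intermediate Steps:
p = 77383 (p = -6 + 77389 = 77383)
o = 361201
p - o = 77383 - 1*361201 = 77383 - 361201 = -283818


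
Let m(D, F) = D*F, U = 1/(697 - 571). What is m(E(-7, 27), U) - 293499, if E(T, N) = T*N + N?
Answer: -2054502/7 ≈ -2.9350e+5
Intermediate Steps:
U = 1/126 ≈ 0.0079365
E(T, N) = N + N*T (E(T, N) = N*T + N = N + N*T)
m(E(-7, 27), U) - 293499 = (27*(1 - 7))*(1/126) - 293499 = (27*(-6))*(1/126) - 293499 = -162*1/126 - 293499 = -9/7 - 293499 = -2054502/7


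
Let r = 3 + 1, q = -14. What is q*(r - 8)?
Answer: 56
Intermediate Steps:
r = 4
q*(r - 8) = -14*(4 - 8) = -14*(-4) = 56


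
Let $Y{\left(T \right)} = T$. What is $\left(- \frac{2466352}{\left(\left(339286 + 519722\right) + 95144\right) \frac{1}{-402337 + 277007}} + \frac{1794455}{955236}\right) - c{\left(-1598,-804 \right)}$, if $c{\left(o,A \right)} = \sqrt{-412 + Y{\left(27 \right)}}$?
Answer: $\frac{36909087809890115}{113930042484} - i \sqrt{385} \approx 3.2396 \cdot 10^{5} - 19.621 i$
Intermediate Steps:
$c{\left(o,A \right)} = i \sqrt{385}$ ($c{\left(o,A \right)} = \sqrt{-412 + 27} = \sqrt{-385} = i \sqrt{385}$)
$\left(- \frac{2466352}{\left(\left(339286 + 519722\right) + 95144\right) \frac{1}{-402337 + 277007}} + \frac{1794455}{955236}\right) - c{\left(-1598,-804 \right)} = \left(- \frac{2466352}{\left(\left(339286 + 519722\right) + 95144\right) \frac{1}{-402337 + 277007}} + \frac{1794455}{955236}\right) - i \sqrt{385} = \left(- \frac{2466352}{\left(859008 + 95144\right) \frac{1}{-125330}} + 1794455 \cdot \frac{1}{955236}\right) - i \sqrt{385} = \left(- \frac{2466352}{954152 \left(- \frac{1}{125330}\right)} + \frac{1794455}{955236}\right) - i \sqrt{385} = \left(- \frac{2466352}{- \frac{477076}{62665}} + \frac{1794455}{955236}\right) - i \sqrt{385} = \left(\left(-2466352\right) \left(- \frac{62665}{477076}\right) + \frac{1794455}{955236}\right) - i \sqrt{385} = \left(\frac{38638487020}{119269} + \frac{1794455}{955236}\right) - i \sqrt{385} = \frac{36909087809890115}{113930042484} - i \sqrt{385}$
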